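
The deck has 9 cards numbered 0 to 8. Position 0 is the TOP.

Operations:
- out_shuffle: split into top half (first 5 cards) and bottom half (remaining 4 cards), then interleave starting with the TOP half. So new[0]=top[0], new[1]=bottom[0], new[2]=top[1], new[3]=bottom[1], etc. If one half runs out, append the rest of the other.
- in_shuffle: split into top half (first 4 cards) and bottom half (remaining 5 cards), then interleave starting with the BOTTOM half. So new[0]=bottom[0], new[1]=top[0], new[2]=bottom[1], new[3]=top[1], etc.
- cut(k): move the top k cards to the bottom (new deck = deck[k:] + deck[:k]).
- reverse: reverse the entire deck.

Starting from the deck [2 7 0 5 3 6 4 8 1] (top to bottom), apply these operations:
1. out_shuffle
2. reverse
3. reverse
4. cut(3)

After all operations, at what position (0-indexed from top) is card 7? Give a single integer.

After op 1 (out_shuffle): [2 6 7 4 0 8 5 1 3]
After op 2 (reverse): [3 1 5 8 0 4 7 6 2]
After op 3 (reverse): [2 6 7 4 0 8 5 1 3]
After op 4 (cut(3)): [4 0 8 5 1 3 2 6 7]
Card 7 is at position 8.

Answer: 8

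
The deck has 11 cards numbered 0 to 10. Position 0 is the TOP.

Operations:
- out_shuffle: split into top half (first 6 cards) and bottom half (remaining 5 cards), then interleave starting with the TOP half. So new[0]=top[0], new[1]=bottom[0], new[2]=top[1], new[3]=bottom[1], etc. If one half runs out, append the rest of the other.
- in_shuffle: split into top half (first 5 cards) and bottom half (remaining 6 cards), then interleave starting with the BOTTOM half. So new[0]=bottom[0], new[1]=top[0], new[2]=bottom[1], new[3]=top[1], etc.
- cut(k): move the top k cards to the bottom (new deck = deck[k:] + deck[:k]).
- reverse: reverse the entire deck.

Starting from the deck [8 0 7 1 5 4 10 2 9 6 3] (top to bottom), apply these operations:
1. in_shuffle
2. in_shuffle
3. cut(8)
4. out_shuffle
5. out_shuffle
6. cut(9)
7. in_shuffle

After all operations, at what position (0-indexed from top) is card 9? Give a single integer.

Answer: 1

Derivation:
After op 1 (in_shuffle): [4 8 10 0 2 7 9 1 6 5 3]
After op 2 (in_shuffle): [7 4 9 8 1 10 6 0 5 2 3]
After op 3 (cut(8)): [5 2 3 7 4 9 8 1 10 6 0]
After op 4 (out_shuffle): [5 8 2 1 3 10 7 6 4 0 9]
After op 5 (out_shuffle): [5 7 8 6 2 4 1 0 3 9 10]
After op 6 (cut(9)): [9 10 5 7 8 6 2 4 1 0 3]
After op 7 (in_shuffle): [6 9 2 10 4 5 1 7 0 8 3]
Card 9 is at position 1.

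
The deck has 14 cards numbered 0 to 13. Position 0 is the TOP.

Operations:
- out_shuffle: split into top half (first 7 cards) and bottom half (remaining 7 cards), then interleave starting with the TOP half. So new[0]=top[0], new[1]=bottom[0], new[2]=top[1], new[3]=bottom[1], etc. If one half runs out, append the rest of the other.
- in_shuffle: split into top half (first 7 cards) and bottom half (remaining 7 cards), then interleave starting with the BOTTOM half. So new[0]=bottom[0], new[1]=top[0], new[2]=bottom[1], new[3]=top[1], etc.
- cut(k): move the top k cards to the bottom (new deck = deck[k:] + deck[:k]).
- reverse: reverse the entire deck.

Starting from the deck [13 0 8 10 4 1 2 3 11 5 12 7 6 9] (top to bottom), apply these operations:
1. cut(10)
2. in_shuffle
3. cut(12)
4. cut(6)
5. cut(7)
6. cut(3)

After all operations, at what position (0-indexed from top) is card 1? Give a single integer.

After op 1 (cut(10)): [12 7 6 9 13 0 8 10 4 1 2 3 11 5]
After op 2 (in_shuffle): [10 12 4 7 1 6 2 9 3 13 11 0 5 8]
After op 3 (cut(12)): [5 8 10 12 4 7 1 6 2 9 3 13 11 0]
After op 4 (cut(6)): [1 6 2 9 3 13 11 0 5 8 10 12 4 7]
After op 5 (cut(7)): [0 5 8 10 12 4 7 1 6 2 9 3 13 11]
After op 6 (cut(3)): [10 12 4 7 1 6 2 9 3 13 11 0 5 8]
Card 1 is at position 4.

Answer: 4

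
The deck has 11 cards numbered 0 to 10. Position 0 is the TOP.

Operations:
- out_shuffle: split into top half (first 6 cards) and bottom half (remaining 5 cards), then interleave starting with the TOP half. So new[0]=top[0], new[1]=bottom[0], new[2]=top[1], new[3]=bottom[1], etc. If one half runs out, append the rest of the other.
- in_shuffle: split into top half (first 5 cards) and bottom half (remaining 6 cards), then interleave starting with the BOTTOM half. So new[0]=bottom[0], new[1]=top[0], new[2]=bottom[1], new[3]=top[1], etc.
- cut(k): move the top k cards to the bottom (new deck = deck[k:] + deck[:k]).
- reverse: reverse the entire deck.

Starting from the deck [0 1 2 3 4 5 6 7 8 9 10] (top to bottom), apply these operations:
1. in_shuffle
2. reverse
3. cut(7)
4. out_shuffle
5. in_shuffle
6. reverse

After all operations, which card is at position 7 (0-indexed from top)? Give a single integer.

After op 1 (in_shuffle): [5 0 6 1 7 2 8 3 9 4 10]
After op 2 (reverse): [10 4 9 3 8 2 7 1 6 0 5]
After op 3 (cut(7)): [1 6 0 5 10 4 9 3 8 2 7]
After op 4 (out_shuffle): [1 9 6 3 0 8 5 2 10 7 4]
After op 5 (in_shuffle): [8 1 5 9 2 6 10 3 7 0 4]
After op 6 (reverse): [4 0 7 3 10 6 2 9 5 1 8]
Position 7: card 9.

Answer: 9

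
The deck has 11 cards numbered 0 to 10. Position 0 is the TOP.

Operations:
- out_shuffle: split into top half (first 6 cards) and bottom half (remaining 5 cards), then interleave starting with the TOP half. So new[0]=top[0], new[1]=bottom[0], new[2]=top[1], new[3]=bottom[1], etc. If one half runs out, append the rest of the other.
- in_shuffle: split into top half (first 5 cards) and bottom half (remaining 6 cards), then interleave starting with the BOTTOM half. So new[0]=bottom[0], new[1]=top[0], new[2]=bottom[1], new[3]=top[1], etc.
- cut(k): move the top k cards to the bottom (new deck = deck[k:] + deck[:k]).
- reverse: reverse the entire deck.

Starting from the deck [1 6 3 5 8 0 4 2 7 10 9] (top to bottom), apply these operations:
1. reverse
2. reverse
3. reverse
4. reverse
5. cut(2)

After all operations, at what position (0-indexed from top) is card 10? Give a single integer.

Answer: 7

Derivation:
After op 1 (reverse): [9 10 7 2 4 0 8 5 3 6 1]
After op 2 (reverse): [1 6 3 5 8 0 4 2 7 10 9]
After op 3 (reverse): [9 10 7 2 4 0 8 5 3 6 1]
After op 4 (reverse): [1 6 3 5 8 0 4 2 7 10 9]
After op 5 (cut(2)): [3 5 8 0 4 2 7 10 9 1 6]
Card 10 is at position 7.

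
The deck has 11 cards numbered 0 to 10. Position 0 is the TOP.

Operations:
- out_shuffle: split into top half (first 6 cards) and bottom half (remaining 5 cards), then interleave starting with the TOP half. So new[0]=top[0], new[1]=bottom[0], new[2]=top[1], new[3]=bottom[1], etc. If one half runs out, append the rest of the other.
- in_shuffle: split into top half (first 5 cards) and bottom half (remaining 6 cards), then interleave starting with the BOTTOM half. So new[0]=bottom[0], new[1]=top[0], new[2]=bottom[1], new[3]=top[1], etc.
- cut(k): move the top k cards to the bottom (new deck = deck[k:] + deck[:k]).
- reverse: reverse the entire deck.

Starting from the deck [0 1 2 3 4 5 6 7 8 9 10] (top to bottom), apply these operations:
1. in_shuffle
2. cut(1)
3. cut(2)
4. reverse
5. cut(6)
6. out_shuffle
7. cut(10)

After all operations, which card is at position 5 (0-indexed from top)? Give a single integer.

After op 1 (in_shuffle): [5 0 6 1 7 2 8 3 9 4 10]
After op 2 (cut(1)): [0 6 1 7 2 8 3 9 4 10 5]
After op 3 (cut(2)): [1 7 2 8 3 9 4 10 5 0 6]
After op 4 (reverse): [6 0 5 10 4 9 3 8 2 7 1]
After op 5 (cut(6)): [3 8 2 7 1 6 0 5 10 4 9]
After op 6 (out_shuffle): [3 0 8 5 2 10 7 4 1 9 6]
After op 7 (cut(10)): [6 3 0 8 5 2 10 7 4 1 9]
Position 5: card 2.

Answer: 2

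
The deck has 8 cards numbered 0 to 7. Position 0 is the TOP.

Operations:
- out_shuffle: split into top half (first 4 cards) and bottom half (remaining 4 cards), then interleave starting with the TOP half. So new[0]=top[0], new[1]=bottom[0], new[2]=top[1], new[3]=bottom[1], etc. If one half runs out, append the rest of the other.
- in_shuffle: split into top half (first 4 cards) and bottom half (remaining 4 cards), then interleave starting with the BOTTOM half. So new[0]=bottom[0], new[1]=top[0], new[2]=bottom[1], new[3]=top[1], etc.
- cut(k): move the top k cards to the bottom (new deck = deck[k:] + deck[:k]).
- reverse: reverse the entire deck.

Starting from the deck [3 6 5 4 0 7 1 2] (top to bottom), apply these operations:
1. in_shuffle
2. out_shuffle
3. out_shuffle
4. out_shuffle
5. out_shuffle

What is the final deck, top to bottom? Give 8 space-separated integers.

After op 1 (in_shuffle): [0 3 7 6 1 5 2 4]
After op 2 (out_shuffle): [0 1 3 5 7 2 6 4]
After op 3 (out_shuffle): [0 7 1 2 3 6 5 4]
After op 4 (out_shuffle): [0 3 7 6 1 5 2 4]
After op 5 (out_shuffle): [0 1 3 5 7 2 6 4]

Answer: 0 1 3 5 7 2 6 4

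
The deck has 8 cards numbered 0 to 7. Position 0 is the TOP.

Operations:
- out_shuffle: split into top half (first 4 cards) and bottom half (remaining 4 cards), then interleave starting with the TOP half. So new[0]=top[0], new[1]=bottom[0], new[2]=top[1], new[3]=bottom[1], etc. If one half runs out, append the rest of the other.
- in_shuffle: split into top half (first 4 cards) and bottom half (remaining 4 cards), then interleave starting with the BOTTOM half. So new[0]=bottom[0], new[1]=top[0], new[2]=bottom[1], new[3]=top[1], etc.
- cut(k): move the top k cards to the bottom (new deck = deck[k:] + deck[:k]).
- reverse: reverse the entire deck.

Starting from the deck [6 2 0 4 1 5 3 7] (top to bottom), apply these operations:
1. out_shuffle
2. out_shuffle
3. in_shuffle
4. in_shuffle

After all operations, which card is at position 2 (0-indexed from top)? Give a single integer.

Answer: 1

Derivation:
After op 1 (out_shuffle): [6 1 2 5 0 3 4 7]
After op 2 (out_shuffle): [6 0 1 3 2 4 5 7]
After op 3 (in_shuffle): [2 6 4 0 5 1 7 3]
After op 4 (in_shuffle): [5 2 1 6 7 4 3 0]
Position 2: card 1.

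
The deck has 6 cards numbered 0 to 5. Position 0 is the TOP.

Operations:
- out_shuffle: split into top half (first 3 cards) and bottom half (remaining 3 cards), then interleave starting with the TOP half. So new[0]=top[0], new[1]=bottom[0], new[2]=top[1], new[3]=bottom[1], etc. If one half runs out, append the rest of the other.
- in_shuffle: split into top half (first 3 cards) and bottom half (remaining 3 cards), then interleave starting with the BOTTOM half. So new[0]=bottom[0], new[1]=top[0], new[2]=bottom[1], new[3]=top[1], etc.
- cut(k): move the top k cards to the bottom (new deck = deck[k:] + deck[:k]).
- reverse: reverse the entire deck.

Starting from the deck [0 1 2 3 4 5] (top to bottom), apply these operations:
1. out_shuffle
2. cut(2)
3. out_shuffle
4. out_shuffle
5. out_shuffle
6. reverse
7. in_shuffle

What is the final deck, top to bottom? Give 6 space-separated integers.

After op 1 (out_shuffle): [0 3 1 4 2 5]
After op 2 (cut(2)): [1 4 2 5 0 3]
After op 3 (out_shuffle): [1 5 4 0 2 3]
After op 4 (out_shuffle): [1 0 5 2 4 3]
After op 5 (out_shuffle): [1 2 0 4 5 3]
After op 6 (reverse): [3 5 4 0 2 1]
After op 7 (in_shuffle): [0 3 2 5 1 4]

Answer: 0 3 2 5 1 4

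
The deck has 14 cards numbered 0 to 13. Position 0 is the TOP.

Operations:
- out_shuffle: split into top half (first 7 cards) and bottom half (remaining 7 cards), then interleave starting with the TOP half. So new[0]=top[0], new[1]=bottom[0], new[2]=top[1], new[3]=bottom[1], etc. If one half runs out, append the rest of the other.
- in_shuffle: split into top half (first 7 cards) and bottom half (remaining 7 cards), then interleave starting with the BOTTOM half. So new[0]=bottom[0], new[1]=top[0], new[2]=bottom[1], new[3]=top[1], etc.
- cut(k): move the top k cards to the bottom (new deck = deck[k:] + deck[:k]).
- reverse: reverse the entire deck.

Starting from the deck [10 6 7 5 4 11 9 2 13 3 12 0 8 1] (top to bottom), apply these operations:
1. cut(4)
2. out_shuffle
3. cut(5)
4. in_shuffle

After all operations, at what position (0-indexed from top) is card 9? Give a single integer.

After op 1 (cut(4)): [4 11 9 2 13 3 12 0 8 1 10 6 7 5]
After op 2 (out_shuffle): [4 0 11 8 9 1 2 10 13 6 3 7 12 5]
After op 3 (cut(5)): [1 2 10 13 6 3 7 12 5 4 0 11 8 9]
After op 4 (in_shuffle): [12 1 5 2 4 10 0 13 11 6 8 3 9 7]
Card 9 is at position 12.

Answer: 12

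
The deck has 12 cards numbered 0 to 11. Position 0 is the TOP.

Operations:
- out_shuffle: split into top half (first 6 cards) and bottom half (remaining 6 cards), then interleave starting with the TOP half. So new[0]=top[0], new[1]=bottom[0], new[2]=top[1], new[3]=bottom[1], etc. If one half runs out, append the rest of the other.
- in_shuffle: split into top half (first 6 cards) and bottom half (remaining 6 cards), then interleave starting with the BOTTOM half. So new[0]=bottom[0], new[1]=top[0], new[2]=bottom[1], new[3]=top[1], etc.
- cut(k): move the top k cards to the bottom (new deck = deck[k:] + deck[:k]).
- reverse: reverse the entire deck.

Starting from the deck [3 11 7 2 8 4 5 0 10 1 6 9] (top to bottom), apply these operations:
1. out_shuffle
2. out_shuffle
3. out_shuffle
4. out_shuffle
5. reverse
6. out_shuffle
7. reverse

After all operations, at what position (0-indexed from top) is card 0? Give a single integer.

After op 1 (out_shuffle): [3 5 11 0 7 10 2 1 8 6 4 9]
After op 2 (out_shuffle): [3 2 5 1 11 8 0 6 7 4 10 9]
After op 3 (out_shuffle): [3 0 2 6 5 7 1 4 11 10 8 9]
After op 4 (out_shuffle): [3 1 0 4 2 11 6 10 5 8 7 9]
After op 5 (reverse): [9 7 8 5 10 6 11 2 4 0 1 3]
After op 6 (out_shuffle): [9 11 7 2 8 4 5 0 10 1 6 3]
After op 7 (reverse): [3 6 1 10 0 5 4 8 2 7 11 9]
Card 0 is at position 4.

Answer: 4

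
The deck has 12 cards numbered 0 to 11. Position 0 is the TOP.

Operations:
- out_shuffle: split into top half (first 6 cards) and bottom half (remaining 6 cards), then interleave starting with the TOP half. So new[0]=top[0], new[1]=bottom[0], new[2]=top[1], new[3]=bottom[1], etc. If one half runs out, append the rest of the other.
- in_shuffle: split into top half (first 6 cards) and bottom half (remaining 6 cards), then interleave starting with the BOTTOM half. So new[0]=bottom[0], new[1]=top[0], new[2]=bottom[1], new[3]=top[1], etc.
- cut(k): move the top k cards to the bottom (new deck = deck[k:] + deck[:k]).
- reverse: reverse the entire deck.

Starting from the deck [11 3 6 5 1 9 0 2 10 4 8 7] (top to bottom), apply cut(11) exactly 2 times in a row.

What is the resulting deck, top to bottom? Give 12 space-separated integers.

After op 1 (cut(11)): [7 11 3 6 5 1 9 0 2 10 4 8]
After op 2 (cut(11)): [8 7 11 3 6 5 1 9 0 2 10 4]

Answer: 8 7 11 3 6 5 1 9 0 2 10 4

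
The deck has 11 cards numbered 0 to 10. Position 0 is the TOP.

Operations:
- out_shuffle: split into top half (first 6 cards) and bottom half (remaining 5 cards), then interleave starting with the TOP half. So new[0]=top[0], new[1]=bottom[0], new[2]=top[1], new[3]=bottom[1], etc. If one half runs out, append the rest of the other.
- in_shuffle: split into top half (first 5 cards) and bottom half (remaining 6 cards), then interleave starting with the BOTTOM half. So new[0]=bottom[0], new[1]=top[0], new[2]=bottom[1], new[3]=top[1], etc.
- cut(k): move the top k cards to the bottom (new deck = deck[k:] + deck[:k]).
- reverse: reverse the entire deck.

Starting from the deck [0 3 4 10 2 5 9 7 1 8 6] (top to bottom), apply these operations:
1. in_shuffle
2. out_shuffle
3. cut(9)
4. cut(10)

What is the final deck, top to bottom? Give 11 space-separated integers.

After op 1 (in_shuffle): [5 0 9 3 7 4 1 10 8 2 6]
After op 2 (out_shuffle): [5 1 0 10 9 8 3 2 7 6 4]
After op 3 (cut(9)): [6 4 5 1 0 10 9 8 3 2 7]
After op 4 (cut(10)): [7 6 4 5 1 0 10 9 8 3 2]

Answer: 7 6 4 5 1 0 10 9 8 3 2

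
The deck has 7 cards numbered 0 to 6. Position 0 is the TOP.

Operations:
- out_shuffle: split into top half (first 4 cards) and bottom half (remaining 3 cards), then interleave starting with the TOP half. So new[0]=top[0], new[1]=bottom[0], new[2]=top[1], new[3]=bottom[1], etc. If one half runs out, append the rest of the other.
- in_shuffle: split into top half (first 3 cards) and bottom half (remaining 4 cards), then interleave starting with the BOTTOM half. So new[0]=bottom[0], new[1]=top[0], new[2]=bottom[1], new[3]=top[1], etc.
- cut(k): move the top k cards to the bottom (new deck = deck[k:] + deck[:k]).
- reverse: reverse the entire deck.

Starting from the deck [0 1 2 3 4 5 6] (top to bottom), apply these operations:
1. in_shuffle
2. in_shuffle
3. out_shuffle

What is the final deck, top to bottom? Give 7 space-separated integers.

Answer: 1 2 3 4 5 6 0

Derivation:
After op 1 (in_shuffle): [3 0 4 1 5 2 6]
After op 2 (in_shuffle): [1 3 5 0 2 4 6]
After op 3 (out_shuffle): [1 2 3 4 5 6 0]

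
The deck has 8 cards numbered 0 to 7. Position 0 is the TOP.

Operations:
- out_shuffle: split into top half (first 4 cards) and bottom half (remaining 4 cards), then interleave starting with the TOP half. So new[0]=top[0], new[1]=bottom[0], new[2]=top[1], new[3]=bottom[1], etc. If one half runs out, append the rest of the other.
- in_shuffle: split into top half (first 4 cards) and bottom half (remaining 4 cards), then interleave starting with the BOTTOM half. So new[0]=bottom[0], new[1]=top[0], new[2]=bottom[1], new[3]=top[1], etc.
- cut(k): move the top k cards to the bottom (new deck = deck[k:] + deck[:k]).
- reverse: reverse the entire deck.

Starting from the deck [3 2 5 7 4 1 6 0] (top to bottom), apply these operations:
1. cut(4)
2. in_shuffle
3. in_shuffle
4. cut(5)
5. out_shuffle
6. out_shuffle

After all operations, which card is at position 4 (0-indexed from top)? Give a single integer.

Answer: 0

Derivation:
After op 1 (cut(4)): [4 1 6 0 3 2 5 7]
After op 2 (in_shuffle): [3 4 2 1 5 6 7 0]
After op 3 (in_shuffle): [5 3 6 4 7 2 0 1]
After op 4 (cut(5)): [2 0 1 5 3 6 4 7]
After op 5 (out_shuffle): [2 3 0 6 1 4 5 7]
After op 6 (out_shuffle): [2 1 3 4 0 5 6 7]
Position 4: card 0.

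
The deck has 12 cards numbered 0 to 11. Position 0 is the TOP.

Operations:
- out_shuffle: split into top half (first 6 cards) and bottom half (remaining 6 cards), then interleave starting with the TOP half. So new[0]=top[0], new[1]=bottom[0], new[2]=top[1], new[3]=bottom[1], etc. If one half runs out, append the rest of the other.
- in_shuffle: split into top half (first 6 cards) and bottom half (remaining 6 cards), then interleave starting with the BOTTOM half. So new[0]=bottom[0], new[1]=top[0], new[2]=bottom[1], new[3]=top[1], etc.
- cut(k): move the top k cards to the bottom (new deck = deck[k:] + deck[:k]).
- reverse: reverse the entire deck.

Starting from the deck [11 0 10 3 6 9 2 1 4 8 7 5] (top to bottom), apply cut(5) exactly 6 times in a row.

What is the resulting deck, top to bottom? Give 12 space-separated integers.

After op 1 (cut(5)): [9 2 1 4 8 7 5 11 0 10 3 6]
After op 2 (cut(5)): [7 5 11 0 10 3 6 9 2 1 4 8]
After op 3 (cut(5)): [3 6 9 2 1 4 8 7 5 11 0 10]
After op 4 (cut(5)): [4 8 7 5 11 0 10 3 6 9 2 1]
After op 5 (cut(5)): [0 10 3 6 9 2 1 4 8 7 5 11]
After op 6 (cut(5)): [2 1 4 8 7 5 11 0 10 3 6 9]

Answer: 2 1 4 8 7 5 11 0 10 3 6 9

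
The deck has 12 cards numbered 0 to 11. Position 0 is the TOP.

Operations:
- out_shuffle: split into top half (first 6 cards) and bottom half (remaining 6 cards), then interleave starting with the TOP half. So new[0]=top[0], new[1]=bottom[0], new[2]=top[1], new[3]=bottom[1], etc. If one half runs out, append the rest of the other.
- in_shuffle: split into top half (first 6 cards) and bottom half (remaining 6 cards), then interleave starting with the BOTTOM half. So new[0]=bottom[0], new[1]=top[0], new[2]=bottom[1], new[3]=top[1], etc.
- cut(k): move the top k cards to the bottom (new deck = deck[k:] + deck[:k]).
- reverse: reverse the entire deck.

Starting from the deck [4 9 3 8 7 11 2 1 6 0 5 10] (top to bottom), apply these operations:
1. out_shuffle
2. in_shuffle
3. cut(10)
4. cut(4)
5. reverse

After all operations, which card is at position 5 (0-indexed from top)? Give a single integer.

Answer: 11

Derivation:
After op 1 (out_shuffle): [4 2 9 1 3 6 8 0 7 5 11 10]
After op 2 (in_shuffle): [8 4 0 2 7 9 5 1 11 3 10 6]
After op 3 (cut(10)): [10 6 8 4 0 2 7 9 5 1 11 3]
After op 4 (cut(4)): [0 2 7 9 5 1 11 3 10 6 8 4]
After op 5 (reverse): [4 8 6 10 3 11 1 5 9 7 2 0]
Position 5: card 11.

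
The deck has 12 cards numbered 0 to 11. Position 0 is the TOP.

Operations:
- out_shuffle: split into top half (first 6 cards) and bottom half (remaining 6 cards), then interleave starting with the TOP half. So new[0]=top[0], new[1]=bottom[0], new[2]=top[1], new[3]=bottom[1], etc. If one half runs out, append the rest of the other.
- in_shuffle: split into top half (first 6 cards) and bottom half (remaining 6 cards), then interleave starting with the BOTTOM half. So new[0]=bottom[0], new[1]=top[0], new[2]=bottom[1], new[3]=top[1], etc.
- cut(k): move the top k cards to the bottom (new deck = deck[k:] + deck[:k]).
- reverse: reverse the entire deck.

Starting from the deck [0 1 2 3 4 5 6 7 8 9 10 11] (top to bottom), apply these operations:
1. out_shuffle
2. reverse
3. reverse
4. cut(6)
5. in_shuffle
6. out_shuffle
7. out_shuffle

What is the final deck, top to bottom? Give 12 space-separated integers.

Answer: 0 9 7 5 3 1 10 8 6 4 2 11

Derivation:
After op 1 (out_shuffle): [0 6 1 7 2 8 3 9 4 10 5 11]
After op 2 (reverse): [11 5 10 4 9 3 8 2 7 1 6 0]
After op 3 (reverse): [0 6 1 7 2 8 3 9 4 10 5 11]
After op 4 (cut(6)): [3 9 4 10 5 11 0 6 1 7 2 8]
After op 5 (in_shuffle): [0 3 6 9 1 4 7 10 2 5 8 11]
After op 6 (out_shuffle): [0 7 3 10 6 2 9 5 1 8 4 11]
After op 7 (out_shuffle): [0 9 7 5 3 1 10 8 6 4 2 11]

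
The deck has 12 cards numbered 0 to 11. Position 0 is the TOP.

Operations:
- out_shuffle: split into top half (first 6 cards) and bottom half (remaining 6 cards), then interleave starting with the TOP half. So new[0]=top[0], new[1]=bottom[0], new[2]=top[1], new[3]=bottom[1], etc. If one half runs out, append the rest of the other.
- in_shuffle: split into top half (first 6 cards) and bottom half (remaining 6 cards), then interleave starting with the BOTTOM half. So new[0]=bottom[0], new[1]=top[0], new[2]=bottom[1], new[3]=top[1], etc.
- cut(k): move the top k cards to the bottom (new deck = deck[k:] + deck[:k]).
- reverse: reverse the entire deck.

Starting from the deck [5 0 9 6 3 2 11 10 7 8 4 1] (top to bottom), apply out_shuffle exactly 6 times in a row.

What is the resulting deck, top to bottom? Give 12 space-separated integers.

After op 1 (out_shuffle): [5 11 0 10 9 7 6 8 3 4 2 1]
After op 2 (out_shuffle): [5 6 11 8 0 3 10 4 9 2 7 1]
After op 3 (out_shuffle): [5 10 6 4 11 9 8 2 0 7 3 1]
After op 4 (out_shuffle): [5 8 10 2 6 0 4 7 11 3 9 1]
After op 5 (out_shuffle): [5 4 8 7 10 11 2 3 6 9 0 1]
After op 6 (out_shuffle): [5 2 4 3 8 6 7 9 10 0 11 1]

Answer: 5 2 4 3 8 6 7 9 10 0 11 1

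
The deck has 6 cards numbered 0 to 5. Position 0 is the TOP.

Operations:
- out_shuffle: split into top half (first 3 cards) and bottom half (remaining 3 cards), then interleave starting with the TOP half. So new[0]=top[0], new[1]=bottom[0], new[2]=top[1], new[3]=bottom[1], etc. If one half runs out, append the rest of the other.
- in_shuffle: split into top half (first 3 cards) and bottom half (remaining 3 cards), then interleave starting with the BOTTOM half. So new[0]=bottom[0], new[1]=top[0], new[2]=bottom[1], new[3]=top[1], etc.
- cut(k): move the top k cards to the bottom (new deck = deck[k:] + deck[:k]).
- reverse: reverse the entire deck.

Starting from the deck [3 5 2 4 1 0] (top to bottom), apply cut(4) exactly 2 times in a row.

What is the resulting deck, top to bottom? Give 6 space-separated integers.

Answer: 2 4 1 0 3 5

Derivation:
After op 1 (cut(4)): [1 0 3 5 2 4]
After op 2 (cut(4)): [2 4 1 0 3 5]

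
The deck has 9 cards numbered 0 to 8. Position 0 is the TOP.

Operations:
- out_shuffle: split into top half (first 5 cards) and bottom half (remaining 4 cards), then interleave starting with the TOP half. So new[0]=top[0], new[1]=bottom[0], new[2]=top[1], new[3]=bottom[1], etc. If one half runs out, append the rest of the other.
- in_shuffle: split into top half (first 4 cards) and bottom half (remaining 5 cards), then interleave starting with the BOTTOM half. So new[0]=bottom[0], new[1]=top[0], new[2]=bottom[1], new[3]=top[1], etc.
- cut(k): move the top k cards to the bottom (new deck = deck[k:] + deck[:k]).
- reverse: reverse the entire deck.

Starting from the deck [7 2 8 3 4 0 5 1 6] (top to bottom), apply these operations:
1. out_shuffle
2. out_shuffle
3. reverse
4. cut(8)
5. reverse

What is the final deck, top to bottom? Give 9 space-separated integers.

After op 1 (out_shuffle): [7 0 2 5 8 1 3 6 4]
After op 2 (out_shuffle): [7 1 0 3 2 6 5 4 8]
After op 3 (reverse): [8 4 5 6 2 3 0 1 7]
After op 4 (cut(8)): [7 8 4 5 6 2 3 0 1]
After op 5 (reverse): [1 0 3 2 6 5 4 8 7]

Answer: 1 0 3 2 6 5 4 8 7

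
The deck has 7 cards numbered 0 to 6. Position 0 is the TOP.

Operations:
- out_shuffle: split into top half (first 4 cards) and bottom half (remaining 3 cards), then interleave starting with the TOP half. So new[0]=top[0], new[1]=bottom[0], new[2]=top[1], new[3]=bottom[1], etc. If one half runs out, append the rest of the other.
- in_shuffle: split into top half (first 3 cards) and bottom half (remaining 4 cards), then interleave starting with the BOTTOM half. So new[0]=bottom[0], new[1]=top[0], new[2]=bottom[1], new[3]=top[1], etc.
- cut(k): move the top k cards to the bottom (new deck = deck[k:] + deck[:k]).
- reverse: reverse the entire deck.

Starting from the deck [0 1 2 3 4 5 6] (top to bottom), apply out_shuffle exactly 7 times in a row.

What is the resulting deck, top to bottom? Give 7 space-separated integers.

Answer: 0 4 1 5 2 6 3

Derivation:
After op 1 (out_shuffle): [0 4 1 5 2 6 3]
After op 2 (out_shuffle): [0 2 4 6 1 3 5]
After op 3 (out_shuffle): [0 1 2 3 4 5 6]
After op 4 (out_shuffle): [0 4 1 5 2 6 3]
After op 5 (out_shuffle): [0 2 4 6 1 3 5]
After op 6 (out_shuffle): [0 1 2 3 4 5 6]
After op 7 (out_shuffle): [0 4 1 5 2 6 3]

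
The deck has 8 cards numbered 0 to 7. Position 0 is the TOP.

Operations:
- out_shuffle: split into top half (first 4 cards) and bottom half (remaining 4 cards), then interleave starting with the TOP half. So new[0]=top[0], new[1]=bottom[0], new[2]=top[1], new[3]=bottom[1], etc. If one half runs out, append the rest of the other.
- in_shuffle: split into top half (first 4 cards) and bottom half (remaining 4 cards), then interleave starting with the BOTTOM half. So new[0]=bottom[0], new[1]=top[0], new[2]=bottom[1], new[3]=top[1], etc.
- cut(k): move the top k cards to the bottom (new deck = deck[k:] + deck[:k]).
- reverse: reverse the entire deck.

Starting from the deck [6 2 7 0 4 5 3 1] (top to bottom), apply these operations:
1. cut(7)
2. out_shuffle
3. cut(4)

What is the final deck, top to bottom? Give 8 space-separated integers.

Answer: 2 5 7 3 1 0 6 4

Derivation:
After op 1 (cut(7)): [1 6 2 7 0 4 5 3]
After op 2 (out_shuffle): [1 0 6 4 2 5 7 3]
After op 3 (cut(4)): [2 5 7 3 1 0 6 4]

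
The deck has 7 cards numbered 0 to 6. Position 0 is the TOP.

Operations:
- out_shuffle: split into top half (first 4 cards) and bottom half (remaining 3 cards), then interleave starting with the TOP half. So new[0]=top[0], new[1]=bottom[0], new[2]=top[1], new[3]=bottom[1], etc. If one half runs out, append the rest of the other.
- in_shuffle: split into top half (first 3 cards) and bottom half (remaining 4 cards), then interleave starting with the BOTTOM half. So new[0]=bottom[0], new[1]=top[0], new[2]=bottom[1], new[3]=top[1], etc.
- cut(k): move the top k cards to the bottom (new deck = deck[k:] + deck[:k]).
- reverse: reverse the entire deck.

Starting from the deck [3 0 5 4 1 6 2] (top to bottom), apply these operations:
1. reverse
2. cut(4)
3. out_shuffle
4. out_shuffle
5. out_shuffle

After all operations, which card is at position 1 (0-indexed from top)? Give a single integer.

After op 1 (reverse): [2 6 1 4 5 0 3]
After op 2 (cut(4)): [5 0 3 2 6 1 4]
After op 3 (out_shuffle): [5 6 0 1 3 4 2]
After op 4 (out_shuffle): [5 3 6 4 0 2 1]
After op 5 (out_shuffle): [5 0 3 2 6 1 4]
Position 1: card 0.

Answer: 0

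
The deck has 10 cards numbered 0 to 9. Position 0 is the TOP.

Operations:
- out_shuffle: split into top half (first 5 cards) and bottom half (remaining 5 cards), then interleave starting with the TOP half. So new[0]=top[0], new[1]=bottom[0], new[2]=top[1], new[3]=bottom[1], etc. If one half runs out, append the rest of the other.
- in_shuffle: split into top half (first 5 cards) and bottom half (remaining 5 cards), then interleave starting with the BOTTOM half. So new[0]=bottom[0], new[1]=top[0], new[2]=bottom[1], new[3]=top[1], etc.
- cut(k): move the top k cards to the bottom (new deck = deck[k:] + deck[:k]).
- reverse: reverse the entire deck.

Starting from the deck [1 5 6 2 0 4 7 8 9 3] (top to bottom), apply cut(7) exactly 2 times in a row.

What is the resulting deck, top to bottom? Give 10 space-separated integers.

After op 1 (cut(7)): [8 9 3 1 5 6 2 0 4 7]
After op 2 (cut(7)): [0 4 7 8 9 3 1 5 6 2]

Answer: 0 4 7 8 9 3 1 5 6 2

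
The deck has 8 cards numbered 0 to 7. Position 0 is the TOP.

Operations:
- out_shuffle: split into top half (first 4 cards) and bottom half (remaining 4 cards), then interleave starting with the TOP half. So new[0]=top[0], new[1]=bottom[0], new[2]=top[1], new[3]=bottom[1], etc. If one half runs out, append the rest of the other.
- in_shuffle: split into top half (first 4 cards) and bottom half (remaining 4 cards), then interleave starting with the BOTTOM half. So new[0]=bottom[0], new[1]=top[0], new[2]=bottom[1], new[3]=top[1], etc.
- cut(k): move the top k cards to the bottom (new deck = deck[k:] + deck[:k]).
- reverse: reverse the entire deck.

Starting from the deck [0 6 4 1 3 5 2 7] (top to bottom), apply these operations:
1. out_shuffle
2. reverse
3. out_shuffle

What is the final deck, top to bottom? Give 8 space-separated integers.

After op 1 (out_shuffle): [0 3 6 5 4 2 1 7]
After op 2 (reverse): [7 1 2 4 5 6 3 0]
After op 3 (out_shuffle): [7 5 1 6 2 3 4 0]

Answer: 7 5 1 6 2 3 4 0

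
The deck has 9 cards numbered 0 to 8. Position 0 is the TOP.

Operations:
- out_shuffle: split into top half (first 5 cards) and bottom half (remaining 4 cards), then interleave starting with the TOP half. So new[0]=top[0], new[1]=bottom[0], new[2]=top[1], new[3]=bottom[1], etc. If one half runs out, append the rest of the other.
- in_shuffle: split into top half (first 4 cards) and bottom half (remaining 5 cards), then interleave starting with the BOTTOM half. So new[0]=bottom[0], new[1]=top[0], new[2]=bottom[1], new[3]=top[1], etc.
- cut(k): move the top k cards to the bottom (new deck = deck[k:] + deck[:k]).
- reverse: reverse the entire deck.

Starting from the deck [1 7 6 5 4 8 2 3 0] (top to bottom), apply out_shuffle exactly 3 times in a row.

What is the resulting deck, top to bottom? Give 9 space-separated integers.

Answer: 1 0 3 2 8 4 5 6 7

Derivation:
After op 1 (out_shuffle): [1 8 7 2 6 3 5 0 4]
After op 2 (out_shuffle): [1 3 8 5 7 0 2 4 6]
After op 3 (out_shuffle): [1 0 3 2 8 4 5 6 7]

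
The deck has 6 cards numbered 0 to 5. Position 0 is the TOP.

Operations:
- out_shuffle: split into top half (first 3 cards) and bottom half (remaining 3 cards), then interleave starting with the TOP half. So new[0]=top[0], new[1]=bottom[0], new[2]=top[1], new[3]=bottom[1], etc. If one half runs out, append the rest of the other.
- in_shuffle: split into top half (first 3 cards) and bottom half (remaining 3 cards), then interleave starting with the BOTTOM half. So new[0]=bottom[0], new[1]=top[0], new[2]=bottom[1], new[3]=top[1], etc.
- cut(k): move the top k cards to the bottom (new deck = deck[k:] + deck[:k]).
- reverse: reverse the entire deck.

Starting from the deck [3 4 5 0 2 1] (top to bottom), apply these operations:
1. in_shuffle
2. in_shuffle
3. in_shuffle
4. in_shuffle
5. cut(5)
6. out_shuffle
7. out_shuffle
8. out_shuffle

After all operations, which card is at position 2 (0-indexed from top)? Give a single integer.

After op 1 (in_shuffle): [0 3 2 4 1 5]
After op 2 (in_shuffle): [4 0 1 3 5 2]
After op 3 (in_shuffle): [3 4 5 0 2 1]
After op 4 (in_shuffle): [0 3 2 4 1 5]
After op 5 (cut(5)): [5 0 3 2 4 1]
After op 6 (out_shuffle): [5 2 0 4 3 1]
After op 7 (out_shuffle): [5 4 2 3 0 1]
After op 8 (out_shuffle): [5 3 4 0 2 1]
Position 2: card 4.

Answer: 4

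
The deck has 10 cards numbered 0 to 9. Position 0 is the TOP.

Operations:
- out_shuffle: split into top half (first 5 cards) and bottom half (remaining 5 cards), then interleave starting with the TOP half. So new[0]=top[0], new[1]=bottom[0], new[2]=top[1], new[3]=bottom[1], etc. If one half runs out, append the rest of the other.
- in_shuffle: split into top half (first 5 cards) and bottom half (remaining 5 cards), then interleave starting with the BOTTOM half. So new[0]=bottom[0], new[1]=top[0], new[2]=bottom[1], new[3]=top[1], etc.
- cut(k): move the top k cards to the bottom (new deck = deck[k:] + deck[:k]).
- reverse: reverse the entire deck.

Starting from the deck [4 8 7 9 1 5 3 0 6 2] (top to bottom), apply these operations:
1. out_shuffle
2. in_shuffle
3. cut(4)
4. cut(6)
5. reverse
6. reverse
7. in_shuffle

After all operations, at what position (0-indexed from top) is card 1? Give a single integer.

Answer: 2

Derivation:
After op 1 (out_shuffle): [4 5 8 3 7 0 9 6 1 2]
After op 2 (in_shuffle): [0 4 9 5 6 8 1 3 2 7]
After op 3 (cut(4)): [6 8 1 3 2 7 0 4 9 5]
After op 4 (cut(6)): [0 4 9 5 6 8 1 3 2 7]
After op 5 (reverse): [7 2 3 1 8 6 5 9 4 0]
After op 6 (reverse): [0 4 9 5 6 8 1 3 2 7]
After op 7 (in_shuffle): [8 0 1 4 3 9 2 5 7 6]
Card 1 is at position 2.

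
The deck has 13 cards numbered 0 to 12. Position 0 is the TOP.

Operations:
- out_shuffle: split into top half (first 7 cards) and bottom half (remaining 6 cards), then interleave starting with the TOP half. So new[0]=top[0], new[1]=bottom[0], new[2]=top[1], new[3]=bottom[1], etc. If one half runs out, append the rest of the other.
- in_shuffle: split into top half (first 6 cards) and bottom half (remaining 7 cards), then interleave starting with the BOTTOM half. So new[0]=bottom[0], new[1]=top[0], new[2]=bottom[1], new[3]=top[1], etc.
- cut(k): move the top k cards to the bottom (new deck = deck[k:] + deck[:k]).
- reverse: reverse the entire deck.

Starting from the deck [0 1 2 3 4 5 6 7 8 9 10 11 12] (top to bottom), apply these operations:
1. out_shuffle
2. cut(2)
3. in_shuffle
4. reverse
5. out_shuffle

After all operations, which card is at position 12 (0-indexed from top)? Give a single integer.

After op 1 (out_shuffle): [0 7 1 8 2 9 3 10 4 11 5 12 6]
After op 2 (cut(2)): [1 8 2 9 3 10 4 11 5 12 6 0 7]
After op 3 (in_shuffle): [4 1 11 8 5 2 12 9 6 3 0 10 7]
After op 4 (reverse): [7 10 0 3 6 9 12 2 5 8 11 1 4]
After op 5 (out_shuffle): [7 2 10 5 0 8 3 11 6 1 9 4 12]
Position 12: card 12.

Answer: 12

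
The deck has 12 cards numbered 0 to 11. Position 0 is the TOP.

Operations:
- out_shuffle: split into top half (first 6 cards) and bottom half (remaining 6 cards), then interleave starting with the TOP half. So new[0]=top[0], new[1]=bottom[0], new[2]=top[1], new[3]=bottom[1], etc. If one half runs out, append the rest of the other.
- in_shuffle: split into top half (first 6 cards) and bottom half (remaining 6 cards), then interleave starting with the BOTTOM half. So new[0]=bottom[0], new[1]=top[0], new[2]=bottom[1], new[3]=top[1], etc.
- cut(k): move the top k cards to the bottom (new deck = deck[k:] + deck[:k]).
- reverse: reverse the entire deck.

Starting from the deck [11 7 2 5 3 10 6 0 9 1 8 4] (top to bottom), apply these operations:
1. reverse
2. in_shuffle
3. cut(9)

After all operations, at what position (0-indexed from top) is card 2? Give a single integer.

After op 1 (reverse): [4 8 1 9 0 6 10 3 5 2 7 11]
After op 2 (in_shuffle): [10 4 3 8 5 1 2 9 7 0 11 6]
After op 3 (cut(9)): [0 11 6 10 4 3 8 5 1 2 9 7]
Card 2 is at position 9.

Answer: 9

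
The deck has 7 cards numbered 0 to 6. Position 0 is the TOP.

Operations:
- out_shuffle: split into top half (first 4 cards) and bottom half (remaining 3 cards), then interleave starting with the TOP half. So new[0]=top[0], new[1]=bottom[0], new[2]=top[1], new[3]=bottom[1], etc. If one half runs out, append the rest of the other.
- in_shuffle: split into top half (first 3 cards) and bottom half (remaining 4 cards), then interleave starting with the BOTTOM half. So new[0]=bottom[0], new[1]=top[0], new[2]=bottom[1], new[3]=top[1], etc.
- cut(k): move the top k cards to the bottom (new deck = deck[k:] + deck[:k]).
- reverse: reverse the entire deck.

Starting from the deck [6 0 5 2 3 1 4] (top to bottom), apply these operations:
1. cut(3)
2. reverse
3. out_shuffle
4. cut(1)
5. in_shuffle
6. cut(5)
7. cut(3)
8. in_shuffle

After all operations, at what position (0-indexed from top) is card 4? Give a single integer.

Answer: 0

Derivation:
After op 1 (cut(3)): [2 3 1 4 6 0 5]
After op 2 (reverse): [5 0 6 4 1 3 2]
After op 3 (out_shuffle): [5 1 0 3 6 2 4]
After op 4 (cut(1)): [1 0 3 6 2 4 5]
After op 5 (in_shuffle): [6 1 2 0 4 3 5]
After op 6 (cut(5)): [3 5 6 1 2 0 4]
After op 7 (cut(3)): [1 2 0 4 3 5 6]
After op 8 (in_shuffle): [4 1 3 2 5 0 6]
Card 4 is at position 0.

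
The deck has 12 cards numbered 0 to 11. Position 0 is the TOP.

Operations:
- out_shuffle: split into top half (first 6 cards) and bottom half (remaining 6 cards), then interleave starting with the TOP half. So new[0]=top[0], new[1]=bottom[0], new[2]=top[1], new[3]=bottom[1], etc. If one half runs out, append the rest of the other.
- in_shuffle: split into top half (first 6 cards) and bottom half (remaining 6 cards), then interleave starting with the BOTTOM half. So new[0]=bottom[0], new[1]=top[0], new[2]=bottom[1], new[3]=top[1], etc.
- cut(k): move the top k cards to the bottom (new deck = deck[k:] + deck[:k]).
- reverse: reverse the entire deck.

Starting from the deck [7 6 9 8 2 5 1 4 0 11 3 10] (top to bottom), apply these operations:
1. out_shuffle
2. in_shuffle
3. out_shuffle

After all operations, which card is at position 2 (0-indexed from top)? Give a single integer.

After op 1 (out_shuffle): [7 1 6 4 9 0 8 11 2 3 5 10]
After op 2 (in_shuffle): [8 7 11 1 2 6 3 4 5 9 10 0]
After op 3 (out_shuffle): [8 3 7 4 11 5 1 9 2 10 6 0]
Position 2: card 7.

Answer: 7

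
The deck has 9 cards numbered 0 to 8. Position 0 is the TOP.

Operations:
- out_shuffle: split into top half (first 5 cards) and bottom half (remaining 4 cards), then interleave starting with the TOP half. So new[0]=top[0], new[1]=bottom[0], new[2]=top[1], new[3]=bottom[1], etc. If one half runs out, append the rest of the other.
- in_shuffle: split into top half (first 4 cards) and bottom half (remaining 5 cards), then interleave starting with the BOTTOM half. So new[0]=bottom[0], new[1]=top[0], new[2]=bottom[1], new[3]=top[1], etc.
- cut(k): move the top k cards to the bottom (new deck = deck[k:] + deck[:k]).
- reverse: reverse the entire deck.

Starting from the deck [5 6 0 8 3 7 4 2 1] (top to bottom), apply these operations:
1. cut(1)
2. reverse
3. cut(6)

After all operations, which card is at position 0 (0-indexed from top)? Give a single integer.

Answer: 8

Derivation:
After op 1 (cut(1)): [6 0 8 3 7 4 2 1 5]
After op 2 (reverse): [5 1 2 4 7 3 8 0 6]
After op 3 (cut(6)): [8 0 6 5 1 2 4 7 3]
Position 0: card 8.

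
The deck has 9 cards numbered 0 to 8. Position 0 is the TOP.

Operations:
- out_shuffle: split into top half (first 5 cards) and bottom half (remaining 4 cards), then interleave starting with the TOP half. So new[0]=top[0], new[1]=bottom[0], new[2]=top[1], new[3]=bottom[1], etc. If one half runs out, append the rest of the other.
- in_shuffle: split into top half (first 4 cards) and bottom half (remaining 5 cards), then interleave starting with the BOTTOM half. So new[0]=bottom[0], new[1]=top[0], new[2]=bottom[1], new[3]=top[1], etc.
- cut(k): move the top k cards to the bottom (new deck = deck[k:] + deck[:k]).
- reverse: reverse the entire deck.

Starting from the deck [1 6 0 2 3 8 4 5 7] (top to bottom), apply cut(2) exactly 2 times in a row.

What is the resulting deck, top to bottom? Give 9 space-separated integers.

Answer: 3 8 4 5 7 1 6 0 2

Derivation:
After op 1 (cut(2)): [0 2 3 8 4 5 7 1 6]
After op 2 (cut(2)): [3 8 4 5 7 1 6 0 2]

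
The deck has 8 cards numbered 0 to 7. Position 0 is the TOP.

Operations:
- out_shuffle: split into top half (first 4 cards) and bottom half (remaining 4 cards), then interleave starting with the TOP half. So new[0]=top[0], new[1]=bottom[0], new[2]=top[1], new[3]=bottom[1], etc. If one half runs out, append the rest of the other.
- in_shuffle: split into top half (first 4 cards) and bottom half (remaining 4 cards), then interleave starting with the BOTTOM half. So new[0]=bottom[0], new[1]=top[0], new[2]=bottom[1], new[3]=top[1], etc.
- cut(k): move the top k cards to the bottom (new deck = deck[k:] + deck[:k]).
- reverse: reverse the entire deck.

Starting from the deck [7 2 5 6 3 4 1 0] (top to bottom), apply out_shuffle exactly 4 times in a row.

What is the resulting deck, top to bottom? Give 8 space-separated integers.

Answer: 7 3 2 4 5 1 6 0

Derivation:
After op 1 (out_shuffle): [7 3 2 4 5 1 6 0]
After op 2 (out_shuffle): [7 5 3 1 2 6 4 0]
After op 3 (out_shuffle): [7 2 5 6 3 4 1 0]
After op 4 (out_shuffle): [7 3 2 4 5 1 6 0]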